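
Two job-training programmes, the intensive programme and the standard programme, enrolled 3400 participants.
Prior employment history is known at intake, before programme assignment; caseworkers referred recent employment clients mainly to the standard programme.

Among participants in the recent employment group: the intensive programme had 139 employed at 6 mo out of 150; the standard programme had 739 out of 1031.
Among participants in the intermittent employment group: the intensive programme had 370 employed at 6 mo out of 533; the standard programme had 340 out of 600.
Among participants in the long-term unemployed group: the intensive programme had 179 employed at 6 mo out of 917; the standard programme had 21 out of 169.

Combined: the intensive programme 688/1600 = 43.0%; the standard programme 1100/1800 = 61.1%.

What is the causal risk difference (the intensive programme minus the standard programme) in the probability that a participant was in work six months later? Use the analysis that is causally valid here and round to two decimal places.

+0.14

Nothing the programme does changes prior employment history; the imbalance is an allocation artefact. With prior employment history also predicting the outcome, the pooled figure is confounded, and the within-stratum comparison is the causal one.
Adjusting over the population distribution of prior employment history: 0.347·(0.927−0.717) + 0.333·(0.694−0.567) + 0.319·(0.195−0.124) = +0.138.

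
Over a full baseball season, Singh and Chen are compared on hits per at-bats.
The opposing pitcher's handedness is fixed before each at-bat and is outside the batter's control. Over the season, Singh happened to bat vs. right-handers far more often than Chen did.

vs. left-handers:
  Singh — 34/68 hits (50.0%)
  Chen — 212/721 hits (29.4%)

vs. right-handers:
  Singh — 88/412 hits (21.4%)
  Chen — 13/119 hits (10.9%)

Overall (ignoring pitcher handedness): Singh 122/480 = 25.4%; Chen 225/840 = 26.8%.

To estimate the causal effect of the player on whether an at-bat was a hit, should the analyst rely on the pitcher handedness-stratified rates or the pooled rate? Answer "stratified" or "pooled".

Since pitcher handedness is a pre-existing factor (not a product of the player) and it affects the outcome on its own, it is a confounder. The stratified rates, not the pooled rate, identify the causal effect.
Within each level — vs. left-handers: 50.0% vs 29.4%; vs. right-handers: 21.4% vs 10.9% — Singh is higher every time.

stratified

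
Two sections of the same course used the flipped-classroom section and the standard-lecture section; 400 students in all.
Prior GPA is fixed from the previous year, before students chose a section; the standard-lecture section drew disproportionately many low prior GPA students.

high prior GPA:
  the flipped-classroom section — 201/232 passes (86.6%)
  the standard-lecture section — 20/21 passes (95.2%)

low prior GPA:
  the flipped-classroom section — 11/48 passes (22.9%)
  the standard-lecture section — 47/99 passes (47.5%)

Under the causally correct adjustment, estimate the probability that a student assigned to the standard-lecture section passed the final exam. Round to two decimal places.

Within every prior GPA band level the standard-lecture section has the higher rate, yet pooled the flipped-classroom section does — Simpson's reversal.
The imbalance in prior GPA band arose from how students were allocated, not from anything the teaching method did; and prior GPA band independently affects the outcome. The pooled gap is confounded — condition on prior GPA band.
Standardising the standard-lecture section to the population prior GPA band mix: 0.632·20/21 + 0.367·47/99 = 0.777.

0.78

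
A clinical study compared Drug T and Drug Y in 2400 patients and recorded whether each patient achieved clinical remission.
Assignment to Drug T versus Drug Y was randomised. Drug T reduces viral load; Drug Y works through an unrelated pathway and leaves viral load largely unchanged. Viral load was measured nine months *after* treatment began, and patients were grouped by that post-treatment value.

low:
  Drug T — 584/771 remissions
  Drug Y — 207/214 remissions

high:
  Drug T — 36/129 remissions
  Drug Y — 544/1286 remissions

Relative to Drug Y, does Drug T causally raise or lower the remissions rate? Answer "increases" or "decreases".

Viral load is downstream of the drug. One should not condition on a consequence of treatment, so the overall rates are the right comparison.
Pooled: Drug T 68.9% vs Drug Y 50.1%; Drug T is higher overall.

increases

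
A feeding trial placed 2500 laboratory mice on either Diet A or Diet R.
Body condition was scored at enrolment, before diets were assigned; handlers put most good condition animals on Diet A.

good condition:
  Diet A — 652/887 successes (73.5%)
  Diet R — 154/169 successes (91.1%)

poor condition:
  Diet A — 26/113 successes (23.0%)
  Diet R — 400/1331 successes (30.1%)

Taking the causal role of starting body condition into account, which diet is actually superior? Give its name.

Diet R is higher inside every starting body condition stratum but Diet A is higher in aggregate. Whether to stratify depends on how starting body condition relates to the diet.
The imbalance in starting body condition arose from how laboratory mice were allocated, not from anything the diet did; and starting body condition independently affects the outcome. The pooled gap is confounded — condition on starting body condition.
Within each level — good condition: 73.5% vs 91.1%; poor condition: 23.0% vs 30.1% — Diet R is higher every time.

Diet R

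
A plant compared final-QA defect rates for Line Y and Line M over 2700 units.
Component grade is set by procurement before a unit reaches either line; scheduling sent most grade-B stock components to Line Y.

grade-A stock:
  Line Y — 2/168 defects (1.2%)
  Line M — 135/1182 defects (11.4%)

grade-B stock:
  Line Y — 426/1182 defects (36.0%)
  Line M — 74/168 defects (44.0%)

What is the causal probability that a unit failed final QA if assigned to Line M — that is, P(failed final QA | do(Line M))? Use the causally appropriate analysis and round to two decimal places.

0.28

Line Y is lower inside every component grade stratum but Line M is lower in aggregate. Whether to stratify depends on how component grade relates to the line.
The imbalance in component grade arose from how units were allocated, not from anything the line did; and component grade independently affects the outcome. The pooled gap is confounded — condition on component grade.
Standardising Line M to the population component grade mix: 0.500·135/1182 + 0.500·74/168 = 0.277.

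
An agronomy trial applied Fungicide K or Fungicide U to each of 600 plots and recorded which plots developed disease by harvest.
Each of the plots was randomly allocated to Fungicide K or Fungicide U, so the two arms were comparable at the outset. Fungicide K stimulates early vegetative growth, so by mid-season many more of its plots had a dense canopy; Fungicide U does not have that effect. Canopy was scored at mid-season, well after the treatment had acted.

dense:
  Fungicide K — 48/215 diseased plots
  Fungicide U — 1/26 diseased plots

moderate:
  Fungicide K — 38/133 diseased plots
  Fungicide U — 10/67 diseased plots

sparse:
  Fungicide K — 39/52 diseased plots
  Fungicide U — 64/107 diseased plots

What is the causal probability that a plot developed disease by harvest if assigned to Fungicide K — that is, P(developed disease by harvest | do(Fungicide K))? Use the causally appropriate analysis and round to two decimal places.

Within every mid-season canopy level Fungicide U has the lower rate, yet pooled Fungicide K does — Simpson's reversal.
Mid-season canopy here is a post-treatment variable shaped by the fungicide; conditioning on it would introduce bias rather than remove it. The overall comparison is the causal one.
So P(outcome | do(Fungicide K)) is just the pooled rate for Fungicide K: 125/400 = 0.312.

0.31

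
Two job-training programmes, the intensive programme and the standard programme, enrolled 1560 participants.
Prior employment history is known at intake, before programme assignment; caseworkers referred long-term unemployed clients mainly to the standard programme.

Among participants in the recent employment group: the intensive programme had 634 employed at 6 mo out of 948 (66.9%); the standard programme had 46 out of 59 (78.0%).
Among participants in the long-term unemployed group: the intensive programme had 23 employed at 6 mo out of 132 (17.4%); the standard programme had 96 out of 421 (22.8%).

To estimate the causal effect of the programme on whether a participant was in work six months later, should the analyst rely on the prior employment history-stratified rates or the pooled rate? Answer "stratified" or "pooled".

The stratified and pooled comparisons disagree (the standard programme wins within each prior employment history; the intensive programme wins overall), so the answer turns on the causal role of prior employment history.
Nothing the programme does changes prior employment history; the imbalance is an allocation artefact. With prior employment history also predicting the outcome, the pooled figure is confounded, and the within-stratum comparison is the causal one.
Within each level — recent employment: 66.9% vs 78.0%; long-term unemployed: 17.4% vs 22.8% — the standard programme is higher every time.

stratified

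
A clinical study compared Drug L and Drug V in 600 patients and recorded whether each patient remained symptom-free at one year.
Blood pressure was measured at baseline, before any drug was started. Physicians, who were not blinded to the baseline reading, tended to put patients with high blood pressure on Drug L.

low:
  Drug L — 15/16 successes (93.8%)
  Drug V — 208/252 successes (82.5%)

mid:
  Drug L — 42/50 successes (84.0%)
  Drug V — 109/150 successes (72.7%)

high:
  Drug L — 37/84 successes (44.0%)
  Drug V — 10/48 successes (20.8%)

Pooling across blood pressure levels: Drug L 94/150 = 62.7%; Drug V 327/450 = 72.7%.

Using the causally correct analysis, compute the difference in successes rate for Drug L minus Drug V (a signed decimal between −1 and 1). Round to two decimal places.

+0.14

The imbalance in blood pressure arose from how patients were allocated, not from anything the drug did; and blood pressure independently affects the outcome. The pooled gap is confounded — condition on blood pressure.
Adjusting over the population distribution of blood pressure: 0.447·(0.938−0.825) + 0.333·(0.840−0.727) + 0.220·(0.440−0.208) = +0.139.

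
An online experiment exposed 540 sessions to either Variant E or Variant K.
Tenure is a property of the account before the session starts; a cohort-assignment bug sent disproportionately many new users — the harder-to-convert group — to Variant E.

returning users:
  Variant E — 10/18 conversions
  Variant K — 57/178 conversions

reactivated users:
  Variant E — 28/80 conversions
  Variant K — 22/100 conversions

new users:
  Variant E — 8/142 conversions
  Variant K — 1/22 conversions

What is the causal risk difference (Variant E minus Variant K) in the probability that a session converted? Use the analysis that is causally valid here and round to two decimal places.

The stratified and pooled comparisons disagree (Variant E wins within each user tenure; Variant K wins overall), so the answer turns on the causal role of user tenure.
Nothing the variant does changes user tenure; the imbalance is an allocation artefact. With user tenure also predicting the outcome, the pooled figure is confounded, and the within-stratum comparison is the causal one.
Adjusting over the population distribution of user tenure: 0.363·(0.556−0.320) + 0.333·(0.350−0.220) + 0.304·(0.056−0.045) = +0.132.

+0.13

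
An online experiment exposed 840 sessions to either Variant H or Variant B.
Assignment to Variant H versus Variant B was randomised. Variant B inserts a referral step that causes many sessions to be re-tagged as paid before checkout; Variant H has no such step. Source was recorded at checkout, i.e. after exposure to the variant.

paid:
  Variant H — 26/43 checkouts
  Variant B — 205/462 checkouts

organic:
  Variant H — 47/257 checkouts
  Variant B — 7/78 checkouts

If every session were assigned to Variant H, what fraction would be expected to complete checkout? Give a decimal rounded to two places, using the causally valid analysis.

0.24

Traffic source lies on the pathway variant → traffic source → outcome, so adjusting for it blocks the indirect effect. For the total causal effect of variant, use the unadjusted pooled rates.
So P(outcome | do(Variant H)) is just the pooled rate for Variant H: 73/300 = 0.243.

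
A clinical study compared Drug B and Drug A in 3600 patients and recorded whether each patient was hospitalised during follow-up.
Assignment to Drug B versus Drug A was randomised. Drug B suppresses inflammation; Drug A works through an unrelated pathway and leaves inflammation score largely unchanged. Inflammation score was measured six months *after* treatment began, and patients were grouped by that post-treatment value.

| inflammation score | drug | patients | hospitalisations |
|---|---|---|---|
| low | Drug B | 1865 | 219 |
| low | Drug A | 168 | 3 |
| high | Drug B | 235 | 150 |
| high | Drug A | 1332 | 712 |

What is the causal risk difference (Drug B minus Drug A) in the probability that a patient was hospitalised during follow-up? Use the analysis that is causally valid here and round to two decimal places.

-0.30

Within every inflammation score level Drug A has the lower rate, yet pooled Drug B does — Simpson's reversal.
Inflammation score is downstream of the drug. One should not condition on a consequence of treatment, so the overall rates are the right comparison.
The causal difference is the pooled difference: 0.176 − 0.477 = -0.301.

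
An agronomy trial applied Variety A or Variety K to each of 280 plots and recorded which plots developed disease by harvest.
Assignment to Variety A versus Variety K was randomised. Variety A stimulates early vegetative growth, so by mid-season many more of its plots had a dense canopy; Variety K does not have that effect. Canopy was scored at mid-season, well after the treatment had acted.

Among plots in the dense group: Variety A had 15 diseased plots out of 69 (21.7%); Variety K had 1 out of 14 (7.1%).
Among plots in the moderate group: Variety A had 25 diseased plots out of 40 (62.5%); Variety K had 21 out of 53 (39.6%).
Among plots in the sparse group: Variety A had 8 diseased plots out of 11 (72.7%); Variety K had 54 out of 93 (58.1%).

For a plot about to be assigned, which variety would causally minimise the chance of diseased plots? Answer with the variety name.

Variety A

Mid-season canopy is downstream of the variety. One should not condition on a consequence of treatment, so the overall rates are the right comparison.
Pooled: Variety A 40.0% vs Variety K 47.5%; Variety A is lower overall.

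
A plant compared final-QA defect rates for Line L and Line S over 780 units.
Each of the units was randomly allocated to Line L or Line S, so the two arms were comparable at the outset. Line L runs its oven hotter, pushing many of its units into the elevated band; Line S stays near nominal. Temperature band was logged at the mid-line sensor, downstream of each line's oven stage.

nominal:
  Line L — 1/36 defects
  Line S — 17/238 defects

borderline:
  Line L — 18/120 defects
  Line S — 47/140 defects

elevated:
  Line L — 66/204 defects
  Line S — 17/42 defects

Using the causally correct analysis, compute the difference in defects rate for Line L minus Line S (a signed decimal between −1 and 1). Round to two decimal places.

In-process temperature band is downstream of the line. One should not condition on a consequence of treatment, so the overall rates are the right comparison.
The causal difference is the pooled difference: 0.236 − 0.193 = +0.043.

+0.04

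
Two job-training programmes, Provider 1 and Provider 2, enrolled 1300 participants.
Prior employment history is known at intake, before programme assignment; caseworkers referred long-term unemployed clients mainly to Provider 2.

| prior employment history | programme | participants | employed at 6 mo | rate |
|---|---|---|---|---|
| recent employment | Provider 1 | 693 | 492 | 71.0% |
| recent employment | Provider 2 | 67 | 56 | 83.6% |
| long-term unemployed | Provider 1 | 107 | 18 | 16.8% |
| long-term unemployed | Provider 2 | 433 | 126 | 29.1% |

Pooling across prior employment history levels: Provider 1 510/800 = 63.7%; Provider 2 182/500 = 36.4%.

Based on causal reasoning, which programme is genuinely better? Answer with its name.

Provider 2

The imbalance in prior employment history arose from how participants were allocated, not from anything the programme did; and prior employment history independently affects the outcome. The pooled gap is confounded — condition on prior employment history.
Within each level — recent employment: 71.0% vs 83.6%; long-term unemployed: 16.8% vs 29.1% — Provider 2 is higher every time.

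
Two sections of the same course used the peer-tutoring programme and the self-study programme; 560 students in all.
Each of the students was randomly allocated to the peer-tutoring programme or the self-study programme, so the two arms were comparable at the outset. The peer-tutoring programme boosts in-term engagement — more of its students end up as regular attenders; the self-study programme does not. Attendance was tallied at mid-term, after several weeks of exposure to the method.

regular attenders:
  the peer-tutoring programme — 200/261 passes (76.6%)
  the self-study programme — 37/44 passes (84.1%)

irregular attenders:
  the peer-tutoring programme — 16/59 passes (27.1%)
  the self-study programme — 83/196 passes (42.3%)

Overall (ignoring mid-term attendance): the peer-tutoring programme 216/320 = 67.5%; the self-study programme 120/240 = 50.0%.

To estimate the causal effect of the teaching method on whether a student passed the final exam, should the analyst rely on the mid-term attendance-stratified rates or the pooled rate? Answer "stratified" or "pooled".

Mid-term attendance here is a post-treatment variable shaped by the teaching method; conditioning on it would introduce bias rather than remove it. The overall comparison is the causal one.
Pooled: the peer-tutoring programme 67.5% vs the self-study programme 50.0%; the peer-tutoring programme is higher overall.

pooled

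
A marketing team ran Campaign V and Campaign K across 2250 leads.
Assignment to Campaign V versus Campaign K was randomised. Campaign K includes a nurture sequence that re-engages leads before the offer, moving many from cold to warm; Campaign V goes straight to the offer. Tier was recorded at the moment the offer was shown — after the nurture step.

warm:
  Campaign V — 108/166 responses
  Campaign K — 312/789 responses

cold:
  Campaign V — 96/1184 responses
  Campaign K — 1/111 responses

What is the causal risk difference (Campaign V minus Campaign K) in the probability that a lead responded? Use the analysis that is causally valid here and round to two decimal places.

Engagement tier lies on the pathway campaign → engagement tier → outcome, so adjusting for it blocks the indirect effect. For the total causal effect of campaign, use the unadjusted pooled rates.
The causal difference is the pooled difference: 0.151 − 0.348 = -0.197.

-0.20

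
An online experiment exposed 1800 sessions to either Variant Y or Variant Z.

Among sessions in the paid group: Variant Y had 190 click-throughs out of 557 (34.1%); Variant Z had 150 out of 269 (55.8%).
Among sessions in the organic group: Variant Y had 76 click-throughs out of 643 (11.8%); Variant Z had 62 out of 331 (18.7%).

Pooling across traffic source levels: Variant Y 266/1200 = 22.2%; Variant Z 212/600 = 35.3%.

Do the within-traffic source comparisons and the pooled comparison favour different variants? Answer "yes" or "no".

no

Within each traffic source level (paid 34.1% vs 55.8%; organic 11.8% vs 18.7%), Variant Z has the higher rate every time. Pooled: 22.2% vs 35.3% — Variant Z has the higher rate overall. They agree.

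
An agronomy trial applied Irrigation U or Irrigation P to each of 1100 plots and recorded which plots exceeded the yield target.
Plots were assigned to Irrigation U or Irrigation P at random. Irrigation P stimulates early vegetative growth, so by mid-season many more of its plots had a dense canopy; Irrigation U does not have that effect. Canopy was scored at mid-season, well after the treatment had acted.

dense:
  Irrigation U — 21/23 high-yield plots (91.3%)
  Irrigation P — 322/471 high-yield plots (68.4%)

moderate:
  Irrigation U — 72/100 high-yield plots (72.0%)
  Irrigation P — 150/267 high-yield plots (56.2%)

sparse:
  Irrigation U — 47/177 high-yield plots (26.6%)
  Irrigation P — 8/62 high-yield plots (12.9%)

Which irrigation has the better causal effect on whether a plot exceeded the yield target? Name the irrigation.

Irrigation P

Irrigation U is higher inside every mid-season canopy stratum but Irrigation P is higher in aggregate. Whether to stratify depends on how mid-season canopy relates to the irrigation.
Mid-season canopy is recorded after the irrigation and is itself shifted by it — it sits on the causal path from irrigation to outcome. Conditioning on a mediator would strip out part of the effect we want; the pooled comparison gives the total causal effect.
Pooled: Irrigation U 46.7% vs Irrigation P 60.0%; Irrigation P is higher overall.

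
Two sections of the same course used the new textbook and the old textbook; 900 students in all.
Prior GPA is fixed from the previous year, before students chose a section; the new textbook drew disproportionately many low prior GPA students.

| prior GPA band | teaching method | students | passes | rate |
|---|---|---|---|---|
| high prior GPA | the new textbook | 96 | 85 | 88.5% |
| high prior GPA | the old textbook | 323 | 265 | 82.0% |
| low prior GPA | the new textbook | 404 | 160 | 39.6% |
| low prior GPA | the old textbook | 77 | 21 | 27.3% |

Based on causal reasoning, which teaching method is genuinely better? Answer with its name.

the new textbook

the new textbook is higher inside every prior GPA band stratum but the old textbook is higher in aggregate. Whether to stratify depends on how prior GPA band relates to the teaching method.
Nothing the teaching method does changes prior GPA band; the imbalance is an allocation artefact. With prior GPA band also predicting the outcome, the pooled figure is confounded, and the within-stratum comparison is the causal one.
Within each level — high prior GPA: 88.5% vs 82.0%; low prior GPA: 39.6% vs 27.3% — the new textbook is higher every time.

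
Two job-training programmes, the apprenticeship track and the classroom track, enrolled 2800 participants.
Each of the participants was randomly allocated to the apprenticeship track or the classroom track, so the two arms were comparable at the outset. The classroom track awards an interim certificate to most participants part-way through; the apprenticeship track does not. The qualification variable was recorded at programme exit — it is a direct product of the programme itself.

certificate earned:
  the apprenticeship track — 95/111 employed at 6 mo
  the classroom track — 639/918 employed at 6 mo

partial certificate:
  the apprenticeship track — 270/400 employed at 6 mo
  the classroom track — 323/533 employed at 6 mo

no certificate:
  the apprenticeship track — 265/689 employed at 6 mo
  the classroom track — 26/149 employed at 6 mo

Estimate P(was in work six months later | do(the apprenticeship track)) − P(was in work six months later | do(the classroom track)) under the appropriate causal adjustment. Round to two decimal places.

Stratifying would compare programmes among participants the programmes themselves sorted into qualification attained during the programme groups — a form of selection on an intermediate. The unconditioned pooled rates give the total causal effect.
The causal difference is the pooled difference: 0.525 − 0.618 = -0.092.

-0.09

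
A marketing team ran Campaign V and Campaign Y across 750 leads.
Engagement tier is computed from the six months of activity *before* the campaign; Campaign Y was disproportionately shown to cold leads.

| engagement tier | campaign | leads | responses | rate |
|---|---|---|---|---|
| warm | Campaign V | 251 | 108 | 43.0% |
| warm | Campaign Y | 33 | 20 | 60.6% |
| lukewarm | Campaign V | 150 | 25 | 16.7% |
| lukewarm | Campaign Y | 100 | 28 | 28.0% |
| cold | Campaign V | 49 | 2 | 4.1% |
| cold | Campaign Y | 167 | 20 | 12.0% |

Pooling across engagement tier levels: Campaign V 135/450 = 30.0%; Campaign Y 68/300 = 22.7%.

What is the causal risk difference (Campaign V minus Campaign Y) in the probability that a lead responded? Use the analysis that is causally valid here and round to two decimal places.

-0.13

Engagement tier is set before the campaign has any effect — it is not caused by the campaign — and it independently drives the outcome. That makes it a confounder, so the causal comparison is within engagement tier levels.
Adjusting over the population distribution of engagement tier: 0.379·(0.430−0.606) + 0.333·(0.167−0.280) + 0.288·(0.041−0.120) = -0.127.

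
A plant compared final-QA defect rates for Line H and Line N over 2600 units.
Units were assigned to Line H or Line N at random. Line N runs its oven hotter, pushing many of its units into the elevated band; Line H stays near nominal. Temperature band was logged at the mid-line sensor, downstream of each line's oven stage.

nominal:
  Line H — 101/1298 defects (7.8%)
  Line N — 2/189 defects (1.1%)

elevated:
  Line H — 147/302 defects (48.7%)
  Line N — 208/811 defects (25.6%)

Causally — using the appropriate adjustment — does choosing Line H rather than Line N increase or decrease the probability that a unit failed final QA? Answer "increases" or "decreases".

In-process temperature band is downstream of the line. One should not condition on a consequence of treatment, so the overall rates are the right comparison.
Pooled: Line H 15.5% vs Line N 21.0%; Line H is lower overall.

decreases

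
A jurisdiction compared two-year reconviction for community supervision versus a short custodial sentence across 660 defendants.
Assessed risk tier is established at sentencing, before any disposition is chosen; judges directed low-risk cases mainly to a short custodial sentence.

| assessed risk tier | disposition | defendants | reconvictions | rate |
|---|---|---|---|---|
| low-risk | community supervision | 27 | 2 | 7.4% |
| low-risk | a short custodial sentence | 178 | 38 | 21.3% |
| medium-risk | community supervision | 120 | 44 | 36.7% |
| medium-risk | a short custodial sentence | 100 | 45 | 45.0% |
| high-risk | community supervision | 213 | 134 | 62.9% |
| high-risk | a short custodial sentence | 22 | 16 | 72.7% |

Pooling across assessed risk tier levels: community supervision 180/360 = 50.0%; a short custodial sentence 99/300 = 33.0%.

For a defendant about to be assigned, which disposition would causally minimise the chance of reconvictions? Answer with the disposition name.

Assessed risk tier satisfies the back-door criterion: it is not a descendant of the disposition, and it blocks the spurious path from disposition to outcome. Adjusting for it (i.e., using the within-assessed risk tier rates) gives the causal effect.
Within each level — low-risk: 7.4% vs 21.3%; medium-risk: 36.7% vs 45.0%; high-risk: 62.9% vs 72.7% — community supervision is lower every time.

community supervision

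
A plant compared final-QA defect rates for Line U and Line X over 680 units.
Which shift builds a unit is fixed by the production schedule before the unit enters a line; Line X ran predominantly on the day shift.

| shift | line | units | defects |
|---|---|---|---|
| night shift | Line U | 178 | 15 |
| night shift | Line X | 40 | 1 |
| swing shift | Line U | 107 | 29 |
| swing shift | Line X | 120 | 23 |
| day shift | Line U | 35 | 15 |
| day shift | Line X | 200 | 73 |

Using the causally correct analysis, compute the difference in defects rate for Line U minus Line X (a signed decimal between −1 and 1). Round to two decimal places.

+0.07

Here shift is a common cause — it drives both which line a case falls under and the outcome. The crude comparison mixes populations; the stratum-specific rates are the causally relevant ones.
Adjusting over the population distribution of shift: 0.321·(0.084−0.025) + 0.334·(0.271−0.192) + 0.346·(0.429−0.365) = +0.067.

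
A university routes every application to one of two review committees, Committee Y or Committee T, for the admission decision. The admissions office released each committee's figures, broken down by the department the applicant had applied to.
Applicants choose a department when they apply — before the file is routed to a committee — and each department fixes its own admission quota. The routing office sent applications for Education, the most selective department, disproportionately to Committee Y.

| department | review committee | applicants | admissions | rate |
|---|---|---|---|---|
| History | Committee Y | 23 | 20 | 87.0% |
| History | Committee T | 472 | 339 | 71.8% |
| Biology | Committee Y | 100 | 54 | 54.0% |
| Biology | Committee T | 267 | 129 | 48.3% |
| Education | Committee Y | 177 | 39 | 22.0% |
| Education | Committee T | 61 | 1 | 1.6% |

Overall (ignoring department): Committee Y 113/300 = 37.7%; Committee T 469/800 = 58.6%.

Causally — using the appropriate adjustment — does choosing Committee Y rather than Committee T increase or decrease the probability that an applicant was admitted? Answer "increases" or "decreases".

Within every department level Committee Y has the higher rate, yet pooled Committee T does — Simpson's reversal.
Since department is a pre-existing factor (not a product of the review committee) and it affects the outcome on its own, it is a confounder. The stratified rates, not the pooled rate, identify the causal effect.
Within each level — History: 87.0% vs 71.8%; Biology: 54.0% vs 48.3%; Education: 22.0% vs 1.6% — Committee Y is higher every time.

increases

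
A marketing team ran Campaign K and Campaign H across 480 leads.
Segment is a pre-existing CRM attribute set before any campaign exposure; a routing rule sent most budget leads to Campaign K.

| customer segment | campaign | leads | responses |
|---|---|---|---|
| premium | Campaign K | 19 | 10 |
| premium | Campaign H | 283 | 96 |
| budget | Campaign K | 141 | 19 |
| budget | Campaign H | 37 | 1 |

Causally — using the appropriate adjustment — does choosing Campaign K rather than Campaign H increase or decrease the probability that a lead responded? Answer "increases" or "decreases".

increases

The imbalance in customer segment arose from how leads were allocated, not from anything the campaign did; and customer segment independently affects the outcome. The pooled gap is confounded — condition on customer segment.
Within each level — premium: 52.6% vs 33.9%; budget: 13.5% vs 2.7% — Campaign K is higher every time.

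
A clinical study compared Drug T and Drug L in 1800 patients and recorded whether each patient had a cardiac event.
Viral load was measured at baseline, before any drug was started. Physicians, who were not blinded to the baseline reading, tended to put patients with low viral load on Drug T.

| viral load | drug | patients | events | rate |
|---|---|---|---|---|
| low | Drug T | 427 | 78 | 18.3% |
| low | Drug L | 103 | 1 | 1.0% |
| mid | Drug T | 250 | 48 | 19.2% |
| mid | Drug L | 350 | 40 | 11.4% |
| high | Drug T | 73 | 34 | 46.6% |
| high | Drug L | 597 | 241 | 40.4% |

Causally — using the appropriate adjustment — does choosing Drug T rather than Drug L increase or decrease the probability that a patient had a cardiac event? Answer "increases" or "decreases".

The imbalance in viral load arose from how patients were allocated, not from anything the drug did; and viral load independently affects the outcome. The pooled gap is confounded — condition on viral load.
Within each level — low: 18.3% vs 1.0%; mid: 19.2% vs 11.4%; high: 46.6% vs 40.4% — Drug L is lower every time.

increases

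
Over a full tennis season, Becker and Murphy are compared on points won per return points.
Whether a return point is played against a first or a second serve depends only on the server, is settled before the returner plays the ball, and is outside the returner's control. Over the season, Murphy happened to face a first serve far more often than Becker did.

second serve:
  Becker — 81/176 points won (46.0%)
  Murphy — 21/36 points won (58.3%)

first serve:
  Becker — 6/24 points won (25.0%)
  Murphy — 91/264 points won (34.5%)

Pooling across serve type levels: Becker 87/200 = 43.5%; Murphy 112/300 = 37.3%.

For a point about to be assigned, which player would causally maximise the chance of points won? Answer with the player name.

Within every serve type level Murphy has the higher rate, yet pooled Becker does — Simpson's reversal.
Here serve type is a common cause — it drives both which player a case falls under and the outcome. The crude comparison mixes populations; the stratum-specific rates are the causally relevant ones.
Within each level — second serve: 46.0% vs 58.3%; first serve: 25.0% vs 34.5% — Murphy is higher every time.

Murphy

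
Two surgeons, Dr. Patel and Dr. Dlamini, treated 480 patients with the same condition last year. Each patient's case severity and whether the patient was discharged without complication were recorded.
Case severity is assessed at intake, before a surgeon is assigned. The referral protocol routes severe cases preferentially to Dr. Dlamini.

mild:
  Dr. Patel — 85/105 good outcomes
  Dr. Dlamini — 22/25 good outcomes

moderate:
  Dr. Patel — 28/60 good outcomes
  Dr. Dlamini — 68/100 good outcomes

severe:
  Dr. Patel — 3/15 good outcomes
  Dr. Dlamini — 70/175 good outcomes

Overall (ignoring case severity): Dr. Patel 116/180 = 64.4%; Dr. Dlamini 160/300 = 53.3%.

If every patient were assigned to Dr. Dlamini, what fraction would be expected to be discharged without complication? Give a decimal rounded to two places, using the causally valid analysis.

Dr. Dlamini is higher inside every case severity stratum but Dr. Patel is higher in aggregate. Whether to stratify depends on how case severity relates to the surgeon.
Case severity differs across surgeons for reasons unrelated to any effect of the surgeon itself, and it separately predicts the outcome — a classic confounder. We must compare within case severity levels.
Standardising Dr. Dlamini to the population case severity mix: 0.271·22/25 + 0.333·68/100 + 0.396·70/175 = 0.623.

0.62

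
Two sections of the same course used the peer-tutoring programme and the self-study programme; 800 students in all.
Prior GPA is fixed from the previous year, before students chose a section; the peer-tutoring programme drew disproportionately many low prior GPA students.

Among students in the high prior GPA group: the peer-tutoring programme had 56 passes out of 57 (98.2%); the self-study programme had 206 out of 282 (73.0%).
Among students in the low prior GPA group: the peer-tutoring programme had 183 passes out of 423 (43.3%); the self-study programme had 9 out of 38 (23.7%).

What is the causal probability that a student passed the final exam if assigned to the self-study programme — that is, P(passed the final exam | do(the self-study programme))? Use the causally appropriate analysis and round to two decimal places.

0.45

Prior GPA band is set before the teaching method has any effect — it is not caused by the teaching method — and it independently drives the outcome. That makes it a confounder, so the causal comparison is within prior GPA band levels.
Standardising the self-study programme to the population prior GPA band mix: 0.424·206/282 + 0.576·9/38 = 0.446.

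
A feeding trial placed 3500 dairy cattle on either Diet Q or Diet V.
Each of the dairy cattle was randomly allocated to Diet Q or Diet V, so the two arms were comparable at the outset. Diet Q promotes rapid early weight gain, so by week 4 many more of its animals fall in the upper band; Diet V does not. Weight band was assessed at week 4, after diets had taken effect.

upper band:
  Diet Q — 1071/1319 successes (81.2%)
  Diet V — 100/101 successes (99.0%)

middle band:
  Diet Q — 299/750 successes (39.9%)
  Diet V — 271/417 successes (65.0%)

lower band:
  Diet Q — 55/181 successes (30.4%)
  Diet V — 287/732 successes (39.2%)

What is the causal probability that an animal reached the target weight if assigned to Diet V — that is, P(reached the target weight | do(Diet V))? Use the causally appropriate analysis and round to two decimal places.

0.53

Week-4 weight band here is a post-treatment variable shaped by the diet; conditioning on it would introduce bias rather than remove it. The overall comparison is the causal one.
So P(outcome | do(Diet V)) is just the pooled rate for Diet V: 658/1250 = 0.526.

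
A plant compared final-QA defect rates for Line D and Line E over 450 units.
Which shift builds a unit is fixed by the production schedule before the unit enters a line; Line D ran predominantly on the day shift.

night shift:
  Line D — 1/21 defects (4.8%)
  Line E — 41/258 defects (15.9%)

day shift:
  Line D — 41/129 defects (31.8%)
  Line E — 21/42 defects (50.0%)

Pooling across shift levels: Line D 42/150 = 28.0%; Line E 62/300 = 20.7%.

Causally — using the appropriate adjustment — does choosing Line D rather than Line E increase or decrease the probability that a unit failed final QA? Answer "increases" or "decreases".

decreases

Shift differs across lines for reasons unrelated to any effect of the line itself, and it separately predicts the outcome — a classic confounder. We must compare within shift levels.
Within each level — night shift: 4.8% vs 15.9%; day shift: 31.8% vs 50.0% — Line D is lower every time.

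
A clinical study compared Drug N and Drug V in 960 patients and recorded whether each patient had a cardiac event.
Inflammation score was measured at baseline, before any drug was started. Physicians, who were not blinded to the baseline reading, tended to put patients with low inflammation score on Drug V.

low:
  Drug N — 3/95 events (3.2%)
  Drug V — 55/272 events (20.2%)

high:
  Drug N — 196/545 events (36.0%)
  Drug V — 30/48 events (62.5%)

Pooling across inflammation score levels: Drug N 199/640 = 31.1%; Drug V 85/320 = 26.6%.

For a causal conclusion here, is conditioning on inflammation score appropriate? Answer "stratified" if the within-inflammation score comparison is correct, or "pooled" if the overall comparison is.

stratified

Drug N is lower inside every inflammation score stratum but Drug V is lower in aggregate. Whether to stratify depends on how inflammation score relates to the drug.
Inflammation score satisfies the back-door criterion: it is not a descendant of the drug, and it blocks the spurious path from drug to outcome. Adjusting for it (i.e., using the within-inflammation score rates) gives the causal effect.
Within each level — low: 3.2% vs 20.2%; high: 36.0% vs 62.5% — Drug N is lower every time.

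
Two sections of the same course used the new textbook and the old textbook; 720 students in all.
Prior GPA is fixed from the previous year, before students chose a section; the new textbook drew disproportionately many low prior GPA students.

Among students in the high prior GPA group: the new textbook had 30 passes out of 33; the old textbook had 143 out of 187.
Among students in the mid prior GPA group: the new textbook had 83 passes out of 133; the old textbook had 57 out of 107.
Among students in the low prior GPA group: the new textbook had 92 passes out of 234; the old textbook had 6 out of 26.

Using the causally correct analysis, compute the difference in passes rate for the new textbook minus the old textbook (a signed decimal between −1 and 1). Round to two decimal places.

Nothing the teaching method does changes prior GPA band; the imbalance is an allocation artefact. With prior GPA band also predicting the outcome, the pooled figure is confounded, and the within-stratum comparison is the causal one.
Adjusting over the population distribution of prior GPA band: 0.306·(0.909−0.765) + 0.333·(0.624−0.533) + 0.361·(0.393−0.231) = +0.133.

+0.13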